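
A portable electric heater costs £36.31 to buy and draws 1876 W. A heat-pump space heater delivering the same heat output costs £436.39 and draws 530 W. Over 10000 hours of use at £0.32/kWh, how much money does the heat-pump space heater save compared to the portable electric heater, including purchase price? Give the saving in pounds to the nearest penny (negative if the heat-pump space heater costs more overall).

portable electric heater: £36.31 + (1876/1000) kW × 10000 h × £0.32 = £36.31 + £6003.2 = £6039.51
heat-pump space heater: £436.39 + (530/1000) kW × 10000 h × £0.32 = £436.39 + £1696 = £2132.39
Saving = £6039.51 − £2132.39 = £3907.12

£3907.12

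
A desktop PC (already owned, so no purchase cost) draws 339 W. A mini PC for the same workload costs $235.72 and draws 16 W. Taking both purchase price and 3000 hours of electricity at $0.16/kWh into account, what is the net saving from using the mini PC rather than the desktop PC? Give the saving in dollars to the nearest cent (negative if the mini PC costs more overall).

-$80.68

desktop PC: $0.00 + (339/1000) kW × 3000 h × $0.16 = $0.00 + $162.72 = $162.72
mini PC: $235.72 + (16/1000) kW × 3000 h × $0.16 = $235.72 + $7.68 = $243.4
Saving = $162.72 − $243.4 = −$80.68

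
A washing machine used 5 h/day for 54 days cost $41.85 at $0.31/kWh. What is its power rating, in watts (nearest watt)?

Energy = $41.85 ÷ $0.31/kWh = 135 kWh
Runtime = 5 h/day × 54 days = 270 h
Power = 135 kWh ÷ 270 h = 0.5 kW = 500 W

500 W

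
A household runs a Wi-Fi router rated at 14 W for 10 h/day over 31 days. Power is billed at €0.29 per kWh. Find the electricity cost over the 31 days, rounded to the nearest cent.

€1.26

Runtime = 10 h/day × 31 days = 310 h
Energy = 0.014 kW × 310 h = 4.34 kWh
Cost = 4.34 kWh × €0.29/kWh = €1.26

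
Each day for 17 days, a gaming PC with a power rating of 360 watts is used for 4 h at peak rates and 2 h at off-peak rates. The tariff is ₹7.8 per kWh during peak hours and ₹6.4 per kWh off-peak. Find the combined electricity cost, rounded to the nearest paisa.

Peak energy = 0.36 kW × 4 h × 17 = 24.48 kWh
Off-peak energy = 0.36 kW × 2 h × 17 = 12.24 kWh
Cost = 24.48 × ₹7.8 + 12.24 × ₹6.4 = ₹190.944 + ₹78.336 = ₹269.28

₹269.28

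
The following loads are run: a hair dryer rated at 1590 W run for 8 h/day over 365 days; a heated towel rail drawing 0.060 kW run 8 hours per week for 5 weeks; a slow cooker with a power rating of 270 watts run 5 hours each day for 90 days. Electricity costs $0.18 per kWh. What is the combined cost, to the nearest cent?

$858.01

hair dryer: Runtime = 8 h/day × 365 days = 2920 h
hair dryer: 1.59 kW × 2920 h = 4642.8 kWh
heated towel rail: Runtime = 8 h/week × 5 weeks = 40 h
heated towel rail: 0.06 kW × 40 h = 2.4 kWh
slow cooker: Runtime = 5 h/day × 90 days = 450 h
slow cooker: 0.27 kW × 450 h = 121.5 kWh
Total energy = 4766.7 kWh
Cost = 4766.7 × $0.18 = $858.01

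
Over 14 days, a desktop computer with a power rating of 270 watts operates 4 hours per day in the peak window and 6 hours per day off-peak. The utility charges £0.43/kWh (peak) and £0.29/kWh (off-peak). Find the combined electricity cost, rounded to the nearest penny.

£13.08

Peak energy = 0.27 kW × 4 h × 14 = 15.12 kWh
Off-peak energy = 0.27 kW × 6 h × 14 = 22.68 kWh
Cost = 15.12 × £0.43 + 22.68 × £0.29 = £6.5016 + £6.5772 = £13.08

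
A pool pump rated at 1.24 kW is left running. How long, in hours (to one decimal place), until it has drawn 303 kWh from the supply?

Hours = 303 kWh ÷ 1.24 kW = 244.4 h

244.4 h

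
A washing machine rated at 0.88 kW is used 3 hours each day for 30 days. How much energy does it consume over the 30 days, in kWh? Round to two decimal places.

Runtime = 3 h/day × 30 days = 90 h
Energy = 0.88 kW × 90 h = 79.2 kWh

79.20 kWh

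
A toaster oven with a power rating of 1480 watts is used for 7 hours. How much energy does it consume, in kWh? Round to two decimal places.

10.36 kWh

Energy = 1.48 kW × 7 h = 10.36 kWh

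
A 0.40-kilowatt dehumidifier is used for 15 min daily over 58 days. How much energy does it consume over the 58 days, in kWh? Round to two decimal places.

5.80 kWh

Runtime = 15 min × 58 = 870 min = 14.5 h
Energy = 0.4 kW × 14.5 h = 5.8 kWh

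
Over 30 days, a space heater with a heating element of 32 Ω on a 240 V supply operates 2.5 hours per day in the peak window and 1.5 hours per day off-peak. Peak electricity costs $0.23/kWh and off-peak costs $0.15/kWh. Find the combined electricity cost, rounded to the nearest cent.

Power = V²/R = 240²/32 = 1800 W = 1.8 kW
Peak energy = 1.8 kW × 2.5 h × 30 = 135 kWh
Off-peak energy = 1.8 kW × 1.5 h × 30 = 81 kWh
Cost = 135 × $0.23 + 81 × $0.15 = $31.05 + $12.15 = $43.20

$43.20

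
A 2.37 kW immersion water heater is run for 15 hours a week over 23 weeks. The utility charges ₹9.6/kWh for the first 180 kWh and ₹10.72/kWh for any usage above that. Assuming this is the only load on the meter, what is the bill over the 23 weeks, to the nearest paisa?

Runtime = 15 h/week × 23 weeks = 345 h
Energy = 2.37 kW × 345 h = 817.65 kWh
Tier 1 (0–180 kWh): 180 × ₹9.6 = ₹1728
Above 180 kWh: 637.65 × ₹10.72 = ₹6835.608
Bill = ₹8563.61

₹8563.61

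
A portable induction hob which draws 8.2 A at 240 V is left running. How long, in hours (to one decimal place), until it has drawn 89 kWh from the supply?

Power = 8.2 A × 240 V = 1968 W = 1.968 kW
Hours = 89 kWh ÷ 1.968 kW = 45.2 h

45.2 h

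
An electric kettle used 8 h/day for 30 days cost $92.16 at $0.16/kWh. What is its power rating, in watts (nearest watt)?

2400 W

Energy = $92.16 ÷ $0.16/kWh = 576 kWh
Runtime = 8 h/day × 30 days = 240 h
Power = 576 kWh ÷ 240 h = 2.4 kW = 2400 W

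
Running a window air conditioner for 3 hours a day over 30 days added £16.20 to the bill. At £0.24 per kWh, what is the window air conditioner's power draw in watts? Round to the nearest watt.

Energy = £16.20 ÷ £0.24/kWh = 67.5 kWh
Runtime = 3 h/day × 30 days = 90 h
Power = 67.5 kWh ÷ 90 h = 0.75 kW = 750 W

750 W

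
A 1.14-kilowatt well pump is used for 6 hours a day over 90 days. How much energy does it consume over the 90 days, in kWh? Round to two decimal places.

Runtime = 6 h/day × 90 days = 540 h
Energy = 1.14 kW × 540 h = 615.6 kWh

615.60 kWh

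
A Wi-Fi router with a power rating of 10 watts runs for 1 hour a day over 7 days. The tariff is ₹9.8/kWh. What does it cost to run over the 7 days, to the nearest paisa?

₹0.69

Runtime = 1 h/day × 7 days = 7 h
Energy = 0.01 kW × 7 h = 0.07 kWh
Cost = 0.07 kWh × ₹9.8/kWh = ₹0.69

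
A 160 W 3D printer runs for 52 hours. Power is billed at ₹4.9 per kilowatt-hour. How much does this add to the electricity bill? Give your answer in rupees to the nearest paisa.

₹40.77

Energy = 0.16 kW × 52 h = 8.32 kWh
Cost = 8.32 kWh × ₹4.9/kWh = ₹40.77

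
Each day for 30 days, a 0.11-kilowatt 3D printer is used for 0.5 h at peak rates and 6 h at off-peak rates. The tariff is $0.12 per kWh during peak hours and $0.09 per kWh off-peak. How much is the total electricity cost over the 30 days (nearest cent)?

Peak energy = 0.11 kW × 0.5 h × 30 = 1.65 kWh
Off-peak energy = 0.11 kW × 6 h × 30 = 19.8 kWh
Cost = 1.65 × $0.12 + 19.8 × $0.09 = $0.198 + $1.782 = $1.98

$1.98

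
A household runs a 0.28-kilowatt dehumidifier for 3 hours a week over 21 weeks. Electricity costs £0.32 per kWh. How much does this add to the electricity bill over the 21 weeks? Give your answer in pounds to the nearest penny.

Runtime = 3 h/week × 21 weeks = 63 h
Energy = 0.28 kW × 63 h = 17.64 kWh
Cost = 17.64 kWh × £0.32/kWh = £5.64

£5.64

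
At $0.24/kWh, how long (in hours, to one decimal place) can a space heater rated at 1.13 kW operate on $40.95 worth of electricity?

151.0 h

Energy available = $40.95 ÷ $0.24/kWh = 170.625 kWh
Hours = 170.625 kWh ÷ 1.13 kW = 151.0 h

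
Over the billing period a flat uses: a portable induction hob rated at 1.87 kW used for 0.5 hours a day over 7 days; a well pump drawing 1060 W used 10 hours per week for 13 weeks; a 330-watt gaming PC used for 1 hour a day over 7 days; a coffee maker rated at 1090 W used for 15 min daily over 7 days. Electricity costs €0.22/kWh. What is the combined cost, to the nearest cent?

portable induction hob: Runtime = 0.5 h/day × 7 days = 3.5 h
portable induction hob: 1.87 kW × 3.5 h = 6.545 kWh
well pump: Runtime = 10 h/week × 13 weeks = 130 h
well pump: 1.06 kW × 130 h = 137.8 kWh
gaming PC: Runtime = 1 h/day × 7 days = 7 h
gaming PC: 0.33 kW × 7 h = 2.31 kWh
coffee maker: Runtime = 15 min × 7 = 105 min = 1.75 h
coffee maker: 1.09 kW × 1.75 h = 1.9075 kWh
Total energy = 148.5625 kWh
Cost = 148.5625 × €0.22 = €32.68

€32.68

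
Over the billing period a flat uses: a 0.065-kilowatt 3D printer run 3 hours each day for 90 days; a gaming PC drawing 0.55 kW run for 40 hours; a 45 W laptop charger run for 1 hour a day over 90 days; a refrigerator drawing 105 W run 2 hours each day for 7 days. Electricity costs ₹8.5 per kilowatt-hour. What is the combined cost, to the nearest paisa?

3D printer: Runtime = 3 h/day × 90 days = 270 h
3D printer: 0.065 kW × 270 h = 17.55 kWh
gaming PC: 0.55 kW × 40 h = 22 kWh
laptop charger: Runtime = 1 h/day × 90 days = 90 h
laptop charger: 0.045 kW × 90 h = 4.05 kWh
refrigerator: Runtime = 2 h/day × 7 days = 14 h
refrigerator: 0.105 kW × 14 h = 1.47 kWh
Total energy = 45.07 kWh
Cost = 45.07 × ₹8.5 = ₹383.10

₹383.10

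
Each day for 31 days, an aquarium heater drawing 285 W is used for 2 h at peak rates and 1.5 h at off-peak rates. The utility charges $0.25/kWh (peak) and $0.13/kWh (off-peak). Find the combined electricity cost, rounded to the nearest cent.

$6.14

Peak energy = 0.285 kW × 2 h × 31 = 17.67 kWh
Off-peak energy = 0.285 kW × 1.5 h × 31 = 13.2525 kWh
Cost = 17.67 × $0.25 + 13.2525 × $0.13 = $4.4175 + $1.722825 = $6.14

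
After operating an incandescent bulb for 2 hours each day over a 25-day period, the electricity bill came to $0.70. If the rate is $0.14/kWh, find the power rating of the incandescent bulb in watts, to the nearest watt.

100 W

Energy = $0.70 ÷ $0.14/kWh = 5 kWh
Runtime = 2 h/day × 25 days = 50 h
Power = 5 kWh ÷ 50 h = 0.1 kW = 100 W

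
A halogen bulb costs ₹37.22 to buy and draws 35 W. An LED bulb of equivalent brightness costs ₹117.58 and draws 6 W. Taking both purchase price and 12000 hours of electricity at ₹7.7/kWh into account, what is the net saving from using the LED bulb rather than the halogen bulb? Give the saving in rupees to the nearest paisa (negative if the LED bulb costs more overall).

₹2599.24

halogen bulb: ₹37.22 + (35/1000) kW × 12000 h × ₹7.7 = ₹37.22 + ₹3234 = ₹3271.22
LED bulb: ₹117.58 + (6/1000) kW × 12000 h × ₹7.7 = ₹117.58 + ₹554.4 = ₹671.98
Saving = ₹3271.22 − ₹671.98 = ₹2599.24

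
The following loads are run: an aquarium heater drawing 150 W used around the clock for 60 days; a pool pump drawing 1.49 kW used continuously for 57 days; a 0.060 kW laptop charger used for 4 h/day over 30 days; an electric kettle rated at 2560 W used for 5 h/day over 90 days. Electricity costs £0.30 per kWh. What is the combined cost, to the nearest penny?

aquarium heater: Runtime = 24 h × 60 = 1440 h
aquarium heater: 0.15 kW × 1440 h = 216 kWh
pool pump: Runtime = 24 h × 57 = 1368 h
pool pump: 1.49 kW × 1368 h = 2038.32 kWh
laptop charger: Runtime = 4 h/day × 30 days = 120 h
laptop charger: 0.06 kW × 120 h = 7.2 kWh
electric kettle: Runtime = 5 h/day × 90 days = 450 h
electric kettle: 2.56 kW × 450 h = 1152 kWh
Total energy = 3413.52 kWh
Cost = 3413.52 × £0.30 = £1024.06

£1024.06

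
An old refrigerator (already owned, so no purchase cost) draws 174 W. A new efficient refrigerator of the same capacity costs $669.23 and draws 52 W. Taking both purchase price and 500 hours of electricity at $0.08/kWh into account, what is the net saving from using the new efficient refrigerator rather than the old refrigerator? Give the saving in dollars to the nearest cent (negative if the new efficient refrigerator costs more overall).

-$664.35

old refrigerator: $0.00 + (174/1000) kW × 500 h × $0.08 = $0.00 + $6.96 = $6.96
new efficient refrigerator: $669.23 + (52/1000) kW × 500 h × $0.08 = $669.23 + $2.08 = $671.31
Saving = $6.96 − $671.31 = −$664.35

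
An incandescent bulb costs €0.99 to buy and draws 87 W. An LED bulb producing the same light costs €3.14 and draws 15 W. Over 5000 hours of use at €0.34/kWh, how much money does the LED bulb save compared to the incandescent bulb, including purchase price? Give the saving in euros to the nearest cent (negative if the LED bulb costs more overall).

incandescent bulb: €0.99 + (87/1000) kW × 5000 h × €0.34 = €0.99 + €147.9 = €148.89
LED bulb: €3.14 + (15/1000) kW × 5000 h × €0.34 = €3.14 + €25.5 = €28.64
Saving = €148.89 − €28.64 = €120.25

€120.25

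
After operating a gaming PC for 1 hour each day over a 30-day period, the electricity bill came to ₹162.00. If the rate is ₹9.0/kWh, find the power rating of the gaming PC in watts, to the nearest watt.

600 W

Energy = ₹162.00 ÷ ₹9.0/kWh = 18 kWh
Runtime = 1 h/day × 30 days = 30 h
Power = 18 kWh ÷ 30 h = 0.6 kW = 600 W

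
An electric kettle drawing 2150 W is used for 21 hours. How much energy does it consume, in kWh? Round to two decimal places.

45.15 kWh

Energy = 2.15 kW × 21 h = 45.15 kWh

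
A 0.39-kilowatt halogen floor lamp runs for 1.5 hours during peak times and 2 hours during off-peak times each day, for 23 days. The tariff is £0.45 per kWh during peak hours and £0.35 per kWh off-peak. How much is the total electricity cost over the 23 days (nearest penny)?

Peak energy = 0.39 kW × 1.5 h × 23 = 13.455 kWh
Off-peak energy = 0.39 kW × 2 h × 23 = 17.94 kWh
Cost = 13.455 × £0.45 + 17.94 × £0.35 = £6.05475 + £6.279 = £12.33

£12.33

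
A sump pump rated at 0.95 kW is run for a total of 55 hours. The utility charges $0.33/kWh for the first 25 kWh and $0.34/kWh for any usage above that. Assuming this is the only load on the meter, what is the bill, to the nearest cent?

Energy = 0.95 kW × 55 h = 52.25 kWh
Tier 1 (0–25 kWh): 25 × $0.33 = $8.25
Above 25 kWh: 27.25 × $0.34 = $9.265
Bill = $17.52

$17.52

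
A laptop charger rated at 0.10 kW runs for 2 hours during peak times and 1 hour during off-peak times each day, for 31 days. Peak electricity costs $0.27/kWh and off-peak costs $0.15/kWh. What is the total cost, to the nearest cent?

Peak energy = 0.1 kW × 2 h × 31 = 6.2 kWh
Off-peak energy = 0.1 kW × 1 h × 31 = 3.1 kWh
Cost = 6.2 × $0.27 + 3.1 × $0.15 = $1.674 + $0.465 = $2.14

$2.14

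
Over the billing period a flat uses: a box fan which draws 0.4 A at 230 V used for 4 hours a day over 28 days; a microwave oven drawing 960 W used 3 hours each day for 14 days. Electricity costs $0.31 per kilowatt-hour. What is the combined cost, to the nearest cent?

box fan: Power = 0.4 A × 230 V = 92 W = 0.092 kW
box fan: Runtime = 4 h/day × 28 days = 112 h
box fan: 0.092 kW × 112 h = 10.304 kWh
microwave oven: Runtime = 3 h/day × 14 days = 42 h
microwave oven: 0.96 kW × 42 h = 40.32 kWh
Total energy = 50.624 kWh
Cost = 50.624 × $0.31 = $15.69

$15.69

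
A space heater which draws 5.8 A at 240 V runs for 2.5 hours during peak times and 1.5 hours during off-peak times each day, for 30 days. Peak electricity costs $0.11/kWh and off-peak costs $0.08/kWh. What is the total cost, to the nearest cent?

Power = 5.8 A × 240 V = 1392 W = 1.392 kW
Peak energy = 1.392 kW × 2.5 h × 30 = 104.4 kWh
Off-peak energy = 1.392 kW × 1.5 h × 30 = 62.64 kWh
Cost = 104.4 × $0.11 + 62.64 × $0.08 = $11.484 + $5.0112 = $16.50

$16.50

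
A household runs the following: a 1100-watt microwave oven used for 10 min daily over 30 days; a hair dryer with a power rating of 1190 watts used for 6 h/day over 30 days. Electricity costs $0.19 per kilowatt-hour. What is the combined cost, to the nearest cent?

microwave oven: Runtime = 10 min × 30 = 300 min = 5 h
microwave oven: 1.1 kW × 5 h = 5.5 kWh
hair dryer: Runtime = 6 h/day × 30 days = 180 h
hair dryer: 1.19 kW × 180 h = 214.2 kWh
Total energy = 219.7 kWh
Cost = 219.7 × $0.19 = $41.74

$41.74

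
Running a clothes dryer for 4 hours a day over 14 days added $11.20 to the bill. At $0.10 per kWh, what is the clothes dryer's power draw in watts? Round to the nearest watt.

2000 W

Energy = $11.20 ÷ $0.10/kWh = 112 kWh
Runtime = 4 h/day × 14 days = 56 h
Power = 112 kWh ÷ 56 h = 2 kW = 2000 W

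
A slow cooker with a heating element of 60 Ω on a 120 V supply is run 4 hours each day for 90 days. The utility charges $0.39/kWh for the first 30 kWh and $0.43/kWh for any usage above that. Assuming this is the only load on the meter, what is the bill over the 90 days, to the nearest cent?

$35.95

Power = V²/R = 120²/60 = 240 W = 0.24 kW
Runtime = 4 h/day × 90 days = 360 h
Energy = 0.24 kW × 360 h = 86.4 kWh
Tier 1 (0–30 kWh): 30 × $0.39 = $11.7
Above 30 kWh: 56.4 × $0.43 = $24.252
Bill = $35.95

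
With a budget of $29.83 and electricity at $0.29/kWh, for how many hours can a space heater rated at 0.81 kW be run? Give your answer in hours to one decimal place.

Energy available = $29.83 ÷ $0.29/kWh = 102.8621 kWh
Hours = 102.8621 kWh ÷ 0.81 kW = 127.0 h

127.0 h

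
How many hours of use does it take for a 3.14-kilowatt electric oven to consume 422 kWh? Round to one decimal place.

134.4 h

Hours = 422 kWh ÷ 3.14 kW = 134.4 h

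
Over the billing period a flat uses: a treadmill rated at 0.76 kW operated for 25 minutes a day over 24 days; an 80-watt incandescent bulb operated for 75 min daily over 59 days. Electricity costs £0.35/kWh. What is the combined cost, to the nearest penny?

£4.73

treadmill: Runtime = 25 min × 24 = 600 min = 10 h
treadmill: 0.76 kW × 10 h = 7.6 kWh
incandescent bulb: Runtime = 75 min × 59 = 4425 min = 73.75 h
incandescent bulb: 0.08 kW × 73.75 h = 5.9 kWh
Total energy = 13.5 kWh
Cost = 13.5 × £0.35 = £4.73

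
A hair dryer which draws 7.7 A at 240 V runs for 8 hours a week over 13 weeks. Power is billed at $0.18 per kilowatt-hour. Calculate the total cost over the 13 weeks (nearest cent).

$34.59

Power = 7.7 A × 240 V = 1848 W = 1.848 kW
Runtime = 8 h/week × 13 weeks = 104 h
Energy = 1.848 kW × 104 h = 192.192 kWh
Cost = 192.192 kWh × $0.18/kWh = $34.59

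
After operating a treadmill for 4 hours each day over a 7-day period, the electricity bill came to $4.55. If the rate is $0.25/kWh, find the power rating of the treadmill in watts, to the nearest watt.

650 W

Energy = $4.55 ÷ $0.25/kWh = 18.2 kWh
Runtime = 4 h/day × 7 days = 28 h
Power = 18.2 kWh ÷ 28 h = 0.65 kW = 650 W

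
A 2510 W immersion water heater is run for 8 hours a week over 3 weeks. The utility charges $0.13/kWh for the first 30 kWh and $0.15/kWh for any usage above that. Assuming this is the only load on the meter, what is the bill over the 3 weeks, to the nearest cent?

$8.44

Runtime = 8 h/week × 3 weeks = 24 h
Energy = 2.51 kW × 24 h = 60.24 kWh
Tier 1 (0–30 kWh): 30 × $0.13 = $3.9
Above 30 kWh: 30.24 × $0.15 = $4.536
Bill = $8.44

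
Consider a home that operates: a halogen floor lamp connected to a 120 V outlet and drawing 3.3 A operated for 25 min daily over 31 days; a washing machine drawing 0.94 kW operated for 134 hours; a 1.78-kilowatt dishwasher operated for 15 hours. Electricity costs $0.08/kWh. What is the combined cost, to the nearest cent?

$12.62

halogen floor lamp: Power = 3.3 A × 120 V = 396 W = 0.396 kW
halogen floor lamp: Runtime = 25 min × 31 = 775 min = 12.916666… h
halogen floor lamp: 0.396 kW × 12.916666… h = 5.115 kWh
washing machine: 0.94 kW × 134 h = 125.96 kWh
dishwasher: 1.78 kW × 15 h = 26.7 kWh
Total energy = 157.775 kWh
Cost = 157.775 × $0.08 = $12.62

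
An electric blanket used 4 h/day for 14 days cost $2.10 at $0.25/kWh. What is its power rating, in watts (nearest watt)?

Energy = $2.10 ÷ $0.25/kWh = 8.4 kWh
Runtime = 4 h/day × 14 days = 56 h
Power = 8.4 kWh ÷ 56 h = 0.15 kW = 150 W

150 W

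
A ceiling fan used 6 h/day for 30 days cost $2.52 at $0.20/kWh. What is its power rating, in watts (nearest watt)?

70 W

Energy = $2.52 ÷ $0.20/kWh = 12.6 kWh
Runtime = 6 h/day × 30 days = 180 h
Power = 12.6 kWh ÷ 180 h = 0.07 kW = 70 W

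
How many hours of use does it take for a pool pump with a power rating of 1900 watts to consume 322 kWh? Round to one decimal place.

169.5 h

Hours = 322 kWh ÷ 1.9 kW = 169.5 h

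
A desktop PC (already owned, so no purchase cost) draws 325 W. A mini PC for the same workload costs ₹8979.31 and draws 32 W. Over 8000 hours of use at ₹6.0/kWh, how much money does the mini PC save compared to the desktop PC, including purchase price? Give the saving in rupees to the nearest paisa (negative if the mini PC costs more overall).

desktop PC: ₹0.00 + (325/1000) kW × 8000 h × ₹6.0 = ₹0.00 + ₹15600 = ₹15600
mini PC: ₹8979.31 + (32/1000) kW × 8000 h × ₹6.0 = ₹8979.31 + ₹1536 = ₹10515.31
Saving = ₹15600 − ₹10515.31 = ₹5084.69

₹5084.69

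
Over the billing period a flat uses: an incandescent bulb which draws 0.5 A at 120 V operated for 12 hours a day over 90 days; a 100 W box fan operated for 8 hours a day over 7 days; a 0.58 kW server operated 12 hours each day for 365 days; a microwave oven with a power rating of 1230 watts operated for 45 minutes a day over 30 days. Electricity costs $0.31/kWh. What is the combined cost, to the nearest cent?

$817.93

incandescent bulb: Power = 0.5 A × 120 V = 60 W = 0.06 kW
incandescent bulb: Runtime = 12 h/day × 90 days = 1080 h
incandescent bulb: 0.06 kW × 1080 h = 64.8 kWh
box fan: Runtime = 8 h/day × 7 days = 56 h
box fan: 0.1 kW × 56 h = 5.6 kWh
server: Runtime = 12 h/day × 365 days = 4380 h
server: 0.58 kW × 4380 h = 2540.4 kWh
microwave oven: Runtime = 45 min × 30 = 1350 min = 22.5 h
microwave oven: 1.23 kW × 22.5 h = 27.675 kWh
Total energy = 2638.475 kWh
Cost = 2638.475 × $0.31 = $817.93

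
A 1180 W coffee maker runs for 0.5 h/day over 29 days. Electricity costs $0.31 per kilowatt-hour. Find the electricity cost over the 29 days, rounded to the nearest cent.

$5.30

Runtime = 0.5 h/day × 29 days = 14.5 h
Energy = 1.18 kW × 14.5 h = 17.11 kWh
Cost = 17.11 kWh × $0.31/kWh = $5.30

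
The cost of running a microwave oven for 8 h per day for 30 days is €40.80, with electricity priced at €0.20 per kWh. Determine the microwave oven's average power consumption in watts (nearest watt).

850 W

Energy = €40.80 ÷ €0.20/kWh = 204 kWh
Runtime = 8 h/day × 30 days = 240 h
Power = 204 kWh ÷ 240 h = 0.85 kW = 850 W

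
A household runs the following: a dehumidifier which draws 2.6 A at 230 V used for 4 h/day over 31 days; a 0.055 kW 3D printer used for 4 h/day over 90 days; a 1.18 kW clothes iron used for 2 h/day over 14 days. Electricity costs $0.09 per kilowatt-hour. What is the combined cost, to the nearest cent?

$11.43

dehumidifier: Power = 2.6 A × 230 V = 598 W = 0.598 kW
dehumidifier: Runtime = 4 h/day × 31 days = 124 h
dehumidifier: 0.598 kW × 124 h = 74.152 kWh
3D printer: Runtime = 4 h/day × 90 days = 360 h
3D printer: 0.055 kW × 360 h = 19.8 kWh
clothes iron: Runtime = 2 h/day × 14 days = 28 h
clothes iron: 1.18 kW × 28 h = 33.04 kWh
Total energy = 126.992 kWh
Cost = 126.992 × $0.09 = $11.43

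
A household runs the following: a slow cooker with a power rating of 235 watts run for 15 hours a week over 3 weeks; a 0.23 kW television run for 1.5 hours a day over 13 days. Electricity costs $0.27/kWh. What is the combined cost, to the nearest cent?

slow cooker: Runtime = 15 h/week × 3 weeks = 45 h
slow cooker: 0.235 kW × 45 h = 10.575 kWh
television: Runtime = 1.5 h/day × 13 days = 19.5 h
television: 0.23 kW × 19.5 h = 4.485 kWh
Total energy = 15.06 kWh
Cost = 15.06 × $0.27 = $4.07

$4.07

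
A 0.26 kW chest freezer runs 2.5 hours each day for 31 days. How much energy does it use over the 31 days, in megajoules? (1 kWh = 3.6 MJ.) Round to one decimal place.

Runtime = 2.5 h/day × 31 days = 77.5 h
Energy = 0.26 kW × 77.5 h = 20.15 kWh
= 20.15 × 3.6 MJ = 72.5 MJ

72.5 MJ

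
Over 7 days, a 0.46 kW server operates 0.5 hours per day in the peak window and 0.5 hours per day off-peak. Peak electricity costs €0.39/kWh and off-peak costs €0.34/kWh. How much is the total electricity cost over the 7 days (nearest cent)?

Peak energy = 0.46 kW × 0.5 h × 7 = 1.61 kWh
Off-peak energy = 0.46 kW × 0.5 h × 7 = 1.61 kWh
Cost = 1.61 × €0.39 + 1.61 × €0.34 = €0.6279 + €0.5474 = €1.18

€1.18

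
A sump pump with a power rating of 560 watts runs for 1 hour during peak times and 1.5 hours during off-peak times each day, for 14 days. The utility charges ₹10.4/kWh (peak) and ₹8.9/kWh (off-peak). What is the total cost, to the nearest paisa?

Peak energy = 0.56 kW × 1 h × 14 = 7.84 kWh
Off-peak energy = 0.56 kW × 1.5 h × 14 = 11.76 kWh
Cost = 7.84 × ₹10.4 + 11.76 × ₹8.9 = ₹81.536 + ₹104.664 = ₹186.20

₹186.20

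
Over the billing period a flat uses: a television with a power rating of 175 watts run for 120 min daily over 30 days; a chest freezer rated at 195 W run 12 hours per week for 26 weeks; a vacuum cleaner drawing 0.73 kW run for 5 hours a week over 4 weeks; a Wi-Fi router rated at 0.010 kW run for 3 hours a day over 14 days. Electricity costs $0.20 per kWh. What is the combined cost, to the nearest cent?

television: Runtime = 120 min × 30 = 3600 min = 60 h
television: 0.175 kW × 60 h = 10.5 kWh
chest freezer: Runtime = 12 h/week × 26 weeks = 312 h
chest freezer: 0.195 kW × 312 h = 60.84 kWh
vacuum cleaner: Runtime = 5 h/week × 4 weeks = 20 h
vacuum cleaner: 0.73 kW × 20 h = 14.6 kWh
Wi-Fi router: Runtime = 3 h/day × 14 days = 42 h
Wi-Fi router: 0.01 kW × 42 h = 0.42 kWh
Total energy = 86.36 kWh
Cost = 86.36 × $0.20 = $17.27

$17.27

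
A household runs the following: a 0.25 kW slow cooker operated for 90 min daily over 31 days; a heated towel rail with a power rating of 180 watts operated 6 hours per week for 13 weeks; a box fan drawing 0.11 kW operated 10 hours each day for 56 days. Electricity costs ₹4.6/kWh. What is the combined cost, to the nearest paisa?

slow cooker: Runtime = 90 min × 31 = 2790 min = 46.5 h
slow cooker: 0.25 kW × 46.5 h = 11.625 kWh
heated towel rail: Runtime = 6 h/week × 13 weeks = 78 h
heated towel rail: 0.18 kW × 78 h = 14.04 kWh
box fan: Runtime = 10 h/day × 56 days = 560 h
box fan: 0.11 kW × 560 h = 61.6 kWh
Total energy = 87.265 kWh
Cost = 87.265 × ₹4.6 = ₹401.42

₹401.42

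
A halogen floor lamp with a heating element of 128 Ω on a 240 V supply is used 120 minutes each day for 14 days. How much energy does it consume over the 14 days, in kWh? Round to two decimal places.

Power = V²/R = 240²/128 = 450 W = 0.45 kW
Runtime = 120 min × 14 = 1680 min = 28 h
Energy = 0.45 kW × 28 h = 12.6 kWh

12.60 kWh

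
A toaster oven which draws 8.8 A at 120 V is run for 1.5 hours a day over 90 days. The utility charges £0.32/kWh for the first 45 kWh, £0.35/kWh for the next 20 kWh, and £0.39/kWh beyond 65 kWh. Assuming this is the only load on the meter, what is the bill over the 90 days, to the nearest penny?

Power = 8.8 A × 120 V = 1056 W = 1.056 kW
Runtime = 1.5 h/day × 90 days = 135 h
Energy = 1.056 kW × 135 h = 142.56 kWh
Tier 1 (0–45 kWh): 45 × £0.32 = £14.4
Tier 2 (45–65 kWh): 20 × £0.35 = £7
Above 65 kWh: 77.56 × £0.39 = £30.2484
Bill = £51.65

£51.65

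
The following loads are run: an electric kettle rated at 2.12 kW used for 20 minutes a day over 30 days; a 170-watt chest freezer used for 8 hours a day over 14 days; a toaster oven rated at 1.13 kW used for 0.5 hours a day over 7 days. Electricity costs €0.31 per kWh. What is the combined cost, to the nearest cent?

€13.70

electric kettle: Runtime = 20 min × 30 = 600 min = 10 h
electric kettle: 2.12 kW × 10 h = 21.2 kWh
chest freezer: Runtime = 8 h/day × 14 days = 112 h
chest freezer: 0.17 kW × 112 h = 19.04 kWh
toaster oven: Runtime = 0.5 h/day × 7 days = 3.5 h
toaster oven: 1.13 kW × 3.5 h = 3.955 kWh
Total energy = 44.195 kWh
Cost = 44.195 × €0.31 = €13.70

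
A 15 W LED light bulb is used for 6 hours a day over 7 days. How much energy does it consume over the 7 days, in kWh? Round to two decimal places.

Runtime = 6 h/day × 7 days = 42 h
Energy = 0.015 kW × 42 h = 0.63 kWh

0.63 kWh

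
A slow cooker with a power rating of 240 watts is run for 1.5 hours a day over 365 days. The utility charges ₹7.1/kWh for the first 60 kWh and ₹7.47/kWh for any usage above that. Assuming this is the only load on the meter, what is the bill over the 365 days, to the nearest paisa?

Runtime = 1.5 h/day × 365 days = 547.5 h
Energy = 0.24 kW × 547.5 h = 131.4 kWh
Tier 1 (0–60 kWh): 60 × ₹7.1 = ₹426
Above 60 kWh: 71.4 × ₹7.47 = ₹533.358
Bill = ₹959.36

₹959.36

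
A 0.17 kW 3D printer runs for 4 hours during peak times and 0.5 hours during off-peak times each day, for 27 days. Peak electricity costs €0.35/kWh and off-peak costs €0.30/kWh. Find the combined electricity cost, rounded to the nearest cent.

Peak energy = 0.17 kW × 4 h × 27 = 18.36 kWh
Off-peak energy = 0.17 kW × 0.5 h × 27 = 2.295 kWh
Cost = 18.36 × €0.35 + 2.295 × €0.30 = €6.426 + €0.6885 = €7.11

€7.11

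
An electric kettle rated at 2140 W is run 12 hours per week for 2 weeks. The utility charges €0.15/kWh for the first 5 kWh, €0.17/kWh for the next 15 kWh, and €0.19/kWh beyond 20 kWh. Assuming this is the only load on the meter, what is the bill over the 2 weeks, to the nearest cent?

Runtime = 12 h/week × 2 weeks = 24 h
Energy = 2.14 kW × 24 h = 51.36 kWh
Tier 1 (0–5 kWh): 5 × €0.15 = €0.75
Tier 2 (5–20 kWh): 15 × €0.17 = €2.55
Above 20 kWh: 31.36 × €0.19 = €5.9584
Bill = €9.26

€9.26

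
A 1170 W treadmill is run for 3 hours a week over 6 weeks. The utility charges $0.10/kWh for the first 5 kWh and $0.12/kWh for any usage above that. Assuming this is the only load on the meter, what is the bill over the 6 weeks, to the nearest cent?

Runtime = 3 h/week × 6 weeks = 18 h
Energy = 1.17 kW × 18 h = 21.06 kWh
Tier 1 (0–5 kWh): 5 × $0.10 = $0.5
Above 5 kWh: 16.06 × $0.12 = $1.9272
Bill = $2.43

$2.43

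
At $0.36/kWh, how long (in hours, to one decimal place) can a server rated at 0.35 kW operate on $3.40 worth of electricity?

Energy available = $3.40 ÷ $0.36/kWh = 9.4444 kWh
Hours = 9.4444 kWh ÷ 0.35 kW = 27.0 h

27.0 h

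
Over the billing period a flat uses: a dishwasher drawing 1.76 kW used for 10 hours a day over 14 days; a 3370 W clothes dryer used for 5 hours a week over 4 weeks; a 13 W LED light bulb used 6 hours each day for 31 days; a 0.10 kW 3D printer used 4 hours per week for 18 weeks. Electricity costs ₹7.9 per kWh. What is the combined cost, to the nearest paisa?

dishwasher: Runtime = 10 h/day × 14 days = 140 h
dishwasher: 1.76 kW × 140 h = 246.4 kWh
clothes dryer: Runtime = 5 h/week × 4 weeks = 20 h
clothes dryer: 3.37 kW × 20 h = 67.4 kWh
LED light bulb: Runtime = 6 h/day × 31 days = 186 h
LED light bulb: 0.013 kW × 186 h = 2.418 kWh
3D printer: Runtime = 4 h/week × 18 weeks = 72 h
3D printer: 0.1 kW × 72 h = 7.2 kWh
Total energy = 323.418 kWh
Cost = 323.418 × ₹7.9 = ₹2555.00

₹2555.00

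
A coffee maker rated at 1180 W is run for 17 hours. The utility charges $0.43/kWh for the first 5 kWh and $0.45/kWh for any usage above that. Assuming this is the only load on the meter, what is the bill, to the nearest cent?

Energy = 1.18 kW × 17 h = 20.06 kWh
Tier 1 (0–5 kWh): 5 × $0.43 = $2.15
Above 5 kWh: 15.06 × $0.45 = $6.777
Bill = $8.93

$8.93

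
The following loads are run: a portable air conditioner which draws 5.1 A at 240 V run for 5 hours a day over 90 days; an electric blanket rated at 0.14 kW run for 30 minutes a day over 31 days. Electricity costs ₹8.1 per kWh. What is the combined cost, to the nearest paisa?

portable air conditioner: Power = 5.1 A × 240 V = 1224 W = 1.224 kW
portable air conditioner: Runtime = 5 h/day × 90 days = 450 h
portable air conditioner: 1.224 kW × 450 h = 550.8 kWh
electric blanket: Runtime = 30 min × 31 = 930 min = 15.5 h
electric blanket: 0.14 kW × 15.5 h = 2.17 kWh
Total energy = 552.97 kWh
Cost = 552.97 × ₹8.1 = ₹4479.06

₹4479.06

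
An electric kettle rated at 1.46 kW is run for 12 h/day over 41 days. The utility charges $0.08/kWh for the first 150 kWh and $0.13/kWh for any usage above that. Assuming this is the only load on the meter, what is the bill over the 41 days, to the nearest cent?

$85.88

Runtime = 12 h/day × 41 days = 492 h
Energy = 1.46 kW × 492 h = 718.32 kWh
Tier 1 (0–150 kWh): 150 × $0.08 = $12
Above 150 kWh: 568.32 × $0.13 = $73.8816
Bill = $85.88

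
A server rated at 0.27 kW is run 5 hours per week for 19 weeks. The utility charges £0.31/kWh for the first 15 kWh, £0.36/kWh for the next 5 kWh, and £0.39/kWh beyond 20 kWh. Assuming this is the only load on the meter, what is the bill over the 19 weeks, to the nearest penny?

£8.65

Runtime = 5 h/week × 19 weeks = 95 h
Energy = 0.27 kW × 95 h = 25.65 kWh
Tier 1 (0–15 kWh): 15 × £0.31 = £4.65
Tier 2 (15–20 kWh): 5 × £0.36 = £1.8
Above 20 kWh: 5.65 × £0.39 = £2.2035
Bill = £8.65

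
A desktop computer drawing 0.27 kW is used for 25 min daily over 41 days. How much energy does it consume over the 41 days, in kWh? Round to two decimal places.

4.61 kWh

Runtime = 25 min × 41 = 1025 min = 17.083333… h
Energy = 0.27 kW × 17.083333… h = 4.6125 kWh ≈ 4.61 kWh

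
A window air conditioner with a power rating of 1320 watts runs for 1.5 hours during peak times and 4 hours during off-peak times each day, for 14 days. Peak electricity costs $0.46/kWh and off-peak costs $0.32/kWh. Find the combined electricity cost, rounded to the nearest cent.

Peak energy = 1.32 kW × 1.5 h × 14 = 27.72 kWh
Off-peak energy = 1.32 kW × 4 h × 14 = 73.92 kWh
Cost = 27.72 × $0.46 + 73.92 × $0.32 = $12.7512 + $23.6544 = $36.41

$36.41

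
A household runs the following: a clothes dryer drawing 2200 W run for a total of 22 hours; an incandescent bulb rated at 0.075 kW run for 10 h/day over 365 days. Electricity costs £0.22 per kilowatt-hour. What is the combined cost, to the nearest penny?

clothes dryer: 2.2 kW × 22 h = 48.4 kWh
incandescent bulb: Runtime = 10 h/day × 365 days = 3650 h
incandescent bulb: 0.075 kW × 3650 h = 273.75 kWh
Total energy = 322.15 kWh
Cost = 322.15 × £0.22 = £70.87

£70.87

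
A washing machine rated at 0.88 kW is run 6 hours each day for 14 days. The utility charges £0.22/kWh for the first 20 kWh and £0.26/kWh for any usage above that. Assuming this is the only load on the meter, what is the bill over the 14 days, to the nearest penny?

£18.42

Runtime = 6 h/day × 14 days = 84 h
Energy = 0.88 kW × 84 h = 73.92 kWh
Tier 1 (0–20 kWh): 20 × £0.22 = £4.4
Above 20 kWh: 53.92 × £0.26 = £14.0192
Bill = £18.42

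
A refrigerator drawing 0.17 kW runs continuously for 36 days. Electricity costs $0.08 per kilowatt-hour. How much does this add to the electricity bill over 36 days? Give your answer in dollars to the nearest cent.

Runtime = 24 h × 36 = 864 h
Energy = 0.17 kW × 864 h = 146.88 kWh
Cost = 146.88 kWh × $0.08/kWh = $11.75

$11.75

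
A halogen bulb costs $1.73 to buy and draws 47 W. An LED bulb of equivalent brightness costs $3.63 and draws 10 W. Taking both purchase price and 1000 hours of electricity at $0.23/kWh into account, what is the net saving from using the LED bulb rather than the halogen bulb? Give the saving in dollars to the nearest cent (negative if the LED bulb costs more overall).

halogen bulb: $1.73 + (47/1000) kW × 1000 h × $0.23 = $1.73 + $10.81 = $12.54
LED bulb: $3.63 + (10/1000) kW × 1000 h × $0.23 = $3.63 + $2.3 = $5.93
Saving = $12.54 − $5.93 = $6.61

$6.61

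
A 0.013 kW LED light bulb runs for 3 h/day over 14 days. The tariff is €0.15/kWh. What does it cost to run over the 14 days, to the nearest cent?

€0.08

Runtime = 3 h/day × 14 days = 42 h
Energy = 0.013 kW × 42 h = 0.546 kWh
Cost = 0.546 kWh × €0.15/kWh = €0.08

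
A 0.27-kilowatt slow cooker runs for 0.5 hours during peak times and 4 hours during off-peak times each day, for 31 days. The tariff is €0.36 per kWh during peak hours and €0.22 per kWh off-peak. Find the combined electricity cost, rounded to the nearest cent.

€8.87

Peak energy = 0.27 kW × 0.5 h × 31 = 4.185 kWh
Off-peak energy = 0.27 kW × 4 h × 31 = 33.48 kWh
Cost = 4.185 × €0.36 + 33.48 × €0.22 = €1.5066 + €7.3656 = €8.87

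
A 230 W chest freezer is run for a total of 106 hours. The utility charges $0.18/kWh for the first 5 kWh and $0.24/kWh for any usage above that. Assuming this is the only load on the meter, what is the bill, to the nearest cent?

$5.55

Energy = 0.23 kW × 106 h = 24.38 kWh
Tier 1 (0–5 kWh): 5 × $0.18 = $0.9
Above 5 kWh: 19.38 × $0.24 = $4.6512
Bill = $5.55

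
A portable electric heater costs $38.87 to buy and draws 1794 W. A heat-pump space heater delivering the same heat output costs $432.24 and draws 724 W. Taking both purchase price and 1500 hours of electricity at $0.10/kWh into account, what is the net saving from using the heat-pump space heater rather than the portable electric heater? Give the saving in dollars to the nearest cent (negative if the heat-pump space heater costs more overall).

-$232.87

portable electric heater: $38.87 + (1794/1000) kW × 1500 h × $0.10 = $38.87 + $269.1 = $307.97
heat-pump space heater: $432.24 + (724/1000) kW × 1500 h × $0.10 = $432.24 + $108.6 = $540.84
Saving = $307.97 − $540.84 = −$232.87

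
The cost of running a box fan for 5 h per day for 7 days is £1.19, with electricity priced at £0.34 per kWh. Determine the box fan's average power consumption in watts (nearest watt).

Energy = £1.19 ÷ £0.34/kWh = 3.5 kWh
Runtime = 5 h/day × 7 days = 35 h
Power = 3.5 kWh ÷ 35 h = 0.1 kW = 100 W

100 W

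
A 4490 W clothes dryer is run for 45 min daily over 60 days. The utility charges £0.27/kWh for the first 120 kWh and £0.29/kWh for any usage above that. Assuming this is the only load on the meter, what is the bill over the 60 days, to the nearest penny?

Runtime = 45 min × 60 = 2700 min = 45 h
Energy = 4.49 kW × 45 h = 202.05 kWh
Tier 1 (0–120 kWh): 120 × £0.27 = £32.4
Above 120 kWh: 82.05 × £0.29 = £23.7945
Bill = £56.19

£56.19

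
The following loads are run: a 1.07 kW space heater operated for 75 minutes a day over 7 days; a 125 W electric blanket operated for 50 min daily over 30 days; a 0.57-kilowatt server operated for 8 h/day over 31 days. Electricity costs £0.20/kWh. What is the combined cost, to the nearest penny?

£30.77

space heater: Runtime = 75 min × 7 = 525 min = 8.75 h
space heater: 1.07 kW × 8.75 h = 9.3625 kWh
electric blanket: Runtime = 50 min × 30 = 1500 min = 25 h
electric blanket: 0.125 kW × 25 h = 3.125 kWh
server: Runtime = 8 h/day × 31 days = 248 h
server: 0.57 kW × 248 h = 141.36 kWh
Total energy = 153.8475 kWh
Cost = 153.8475 × £0.20 = £30.77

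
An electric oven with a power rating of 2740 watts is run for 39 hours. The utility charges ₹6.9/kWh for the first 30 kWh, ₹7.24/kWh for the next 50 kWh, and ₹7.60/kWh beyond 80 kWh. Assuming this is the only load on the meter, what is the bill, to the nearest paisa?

₹773.14

Energy = 2.74 kW × 39 h = 106.86 kWh
Tier 1 (0–30 kWh): 30 × ₹6.9 = ₹207
Tier 2 (30–80 kWh): 50 × ₹7.24 = ₹362
Above 80 kWh: 26.86 × ₹7.60 = ₹204.136
Bill = ₹773.14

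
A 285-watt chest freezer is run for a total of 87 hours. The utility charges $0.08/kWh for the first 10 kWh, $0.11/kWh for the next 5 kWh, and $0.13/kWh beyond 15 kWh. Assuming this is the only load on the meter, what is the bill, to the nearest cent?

$2.62

Energy = 0.285 kW × 87 h = 24.795 kWh
Tier 1 (0–10 kWh): 10 × $0.08 = $0.8
Tier 2 (10–15 kWh): 5 × $0.11 = $0.55
Above 15 kWh: 9.795 × $0.13 = $1.27335
Bill = $2.62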